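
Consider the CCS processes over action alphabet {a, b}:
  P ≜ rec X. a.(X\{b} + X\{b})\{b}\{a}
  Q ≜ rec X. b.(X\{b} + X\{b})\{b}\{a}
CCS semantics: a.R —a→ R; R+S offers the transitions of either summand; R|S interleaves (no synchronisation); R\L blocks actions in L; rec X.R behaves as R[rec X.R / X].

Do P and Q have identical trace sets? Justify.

P's transition system — 2 states:
  s0 = rec X. a.(X\{b} + X\{b})\{b}\{a} :: -a-> s1
  s1 = ((rec X. a.(X\{b} + X\{b})\{b}\{a})\{b} + (rec X. a.(X\{b} + X\{b})\{b}\{a})\{b})\{b}\{a} :: deadlocked
Q's transition system — 2 states:
  t0 = rec X. b.(X\{b} + X\{b})\{b}\{a} :: -b-> t1
  t1 = ((rec X. b.(X\{b} + X\{b})\{b}\{a})\{b} + (rec X. b.(X\{b} + X\{b})\{b}\{a})\{b})\{b}\{a} :: deadlocked
Run σ = ⟨a⟩ on P: start {s0}
  [1] a ⇒ {s1}
  ✓ P
Run σ = ⟨a⟩ on Q: start {t0}
  [1] a ⇒ no successor for Q

traces(P) ≠ traces(Q) — witness ⟨a⟩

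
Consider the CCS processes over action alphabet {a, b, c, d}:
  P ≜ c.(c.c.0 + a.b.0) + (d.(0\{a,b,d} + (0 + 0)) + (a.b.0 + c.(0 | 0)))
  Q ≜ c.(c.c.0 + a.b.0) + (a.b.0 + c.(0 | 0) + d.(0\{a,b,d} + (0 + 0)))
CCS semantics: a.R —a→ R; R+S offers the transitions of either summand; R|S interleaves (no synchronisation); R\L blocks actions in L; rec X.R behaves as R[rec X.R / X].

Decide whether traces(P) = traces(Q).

trace-equivalent

LTS(P): 7 reachable states
  p0 = c.(c.c.0 + a.b.0) + (d.(0\{a,b,d} + (0 + 0)) + (a.b.0 + c.(0 | 0))) | —a→ p1, —c→ p2, —c→ p3, —d→ p4
  p1 = b.0 | —b→ p5
  p2 = 0 | 0 | ·
  p3 = c.c.0 + a.b.0 | —a→ p1, —c→ p6
  p4 = 0\{a,b,d} + (0 + 0) | ·
  p5 = 0 | ·
  p6 = c.0 | —c→ p5
LTS(Q): 7 reachable states
  q0 = c.(c.c.0 + a.b.0) + (a.b.0 + c.(0 | 0) + d.(0\{a,b,d} + (0 + 0))) | —a→ q1, —c→ q2, —c→ q3, —d→ q4
  q1 = b.0 | —b→ q5
  q2 = 0 | 0 | ·
  q3 = c.c.0 + a.b.0 | —a→ q1, —c→ q6
  q4 = 0\{a,b,d} + (0 + 0) | ·
  q5 = 0 | ·
  q6 = c.0 | —c→ q5
Coarsest stable partition (strong bisimilarity classes):
  B0 = {p0, q0}
  B1 = {p3, q3}
  B2 = {p1, q1}
  B3 = {p2, p4, p5, q2, q4, q5}
  B4 = {p6, q6}
p0 ∈ B0, q0 ∈ B0 → same block
Bisimilar ⇒ trace-equivalent.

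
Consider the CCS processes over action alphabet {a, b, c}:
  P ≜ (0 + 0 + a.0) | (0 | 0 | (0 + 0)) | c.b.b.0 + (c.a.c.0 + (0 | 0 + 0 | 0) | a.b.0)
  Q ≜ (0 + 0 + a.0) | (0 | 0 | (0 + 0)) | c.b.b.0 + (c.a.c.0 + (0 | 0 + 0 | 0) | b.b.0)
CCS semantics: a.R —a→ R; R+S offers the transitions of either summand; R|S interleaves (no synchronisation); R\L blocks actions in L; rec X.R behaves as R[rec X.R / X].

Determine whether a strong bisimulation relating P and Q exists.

P's transition system — 13 states:
  m0 = (0 + 0 + a.0) | (0 | 0 | (0 + 0)) | c.b.b.0 + (c.a.c.0 + (0 | 0 + 0 | 0) | a.b.0) ⊢ —a→ m1, —a→ m2, —c→ m3, —c→ m4
  m1 = (0 | 0 + 0 | 0) | b.0 ⊢ —b→ m5
  m2 = 0 | (0 | 0 | (0 + 0)) | c.b.b.0 ⊢ —c→ m6
  m3 = (0 + 0 + a.0) | (0 | 0 | (0 + 0)) | b.b.0 ⊢ —a→ m6, —b→ m7
  m4 = a.c.0 ⊢ —a→ m8
  m5 = (0 | 0 + 0 | 0) | 0 ⊢ ∅
  m6 = 0 | (0 | 0 | (0 + 0)) | b.b.0 ⊢ —b→ m9
  m7 = (0 + 0 + a.0) | (0 | 0 | (0 + 0)) | b.0 ⊢ —a→ m9, —b→ m10
  m8 = c.0 ⊢ —c→ m11
  m9 = 0 | (0 | 0 | (0 + 0)) | b.0 ⊢ —b→ m12
  m10 = (0 + 0 + a.0) | (0 | 0 | (0 + 0)) | 0 ⊢ —a→ m12
  m11 = 0 ⊢ ∅
  m12 = 0 | (0 | 0 | (0 + 0)) | 0 ⊢ ∅
Q's transition system — 13 states:
  n0 = (0 + 0 + a.0) | (0 | 0 | (0 + 0)) | c.b.b.0 + (c.a.c.0 + (0 | 0 + 0 | 0) | b.b.0) ⊢ —a→ n1, —b→ n2, —c→ n3, —c→ n4
  n1 = 0 | (0 | 0 | (0 + 0)) | c.b.b.0 ⊢ —c→ n5
  n2 = (0 | 0 + 0 | 0) | b.0 ⊢ —b→ n6
  n3 = (0 + 0 + a.0) | (0 | 0 | (0 + 0)) | b.b.0 ⊢ —a→ n5, —b→ n7
  n4 = a.c.0 ⊢ —a→ n8
  n5 = 0 | (0 | 0 | (0 + 0)) | b.b.0 ⊢ —b→ n9
  n6 = (0 | 0 + 0 | 0) | 0 ⊢ ∅
  n7 = (0 + 0 + a.0) | (0 | 0 | (0 + 0)) | b.0 ⊢ —a→ n9, —b→ n10
  n8 = c.0 ⊢ —c→ n11
  n9 = 0 | (0 | 0 | (0 + 0)) | b.0 ⊢ —b→ n12
  n10 = (0 + 0 + a.0) | (0 | 0 | (0 + 0)) | 0 ⊢ —a→ n12
  n11 = 0 ⊢ ∅
  n12 = 0 | (0 | 0 | (0 + 0)) | 0 ⊢ ∅
Partition-refinement fixed point:
  B0 = {m0}
  B1 = {m1, m9, n2, n9}
  B2 = {m11, m12, m5, n11, n12, n6}
  B3 = {m3, n3}
  B4 = {m6, n5}
  B5 = {m7, n7}
  B6 = {m10, n10}
  B7 = {m4, n4}
  B8 = {m8, n8}
  B9 = {m2, n1}
  B10 = {n0}
m0 ∈ B0, n0 ∈ B10 → different blocks

P ≁ Q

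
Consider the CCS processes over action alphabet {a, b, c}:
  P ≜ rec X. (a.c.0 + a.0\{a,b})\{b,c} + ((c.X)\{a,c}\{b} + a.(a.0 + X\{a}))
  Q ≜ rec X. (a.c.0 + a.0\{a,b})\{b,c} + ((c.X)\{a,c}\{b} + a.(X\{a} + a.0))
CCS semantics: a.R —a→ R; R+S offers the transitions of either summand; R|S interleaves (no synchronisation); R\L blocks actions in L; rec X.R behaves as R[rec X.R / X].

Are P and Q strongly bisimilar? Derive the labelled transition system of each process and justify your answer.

P ~ Q

P's transition system — 5 states:
  m0 = rec X. (a.c.0 + a.0\{a,b})\{b,c} + ((c.X)\{a,c}\{b} + a.(a.0 + X\{a})) has moves —a→ m1, —a→ m2, —a→ m3
  m1 = (c.0)\{b,c} has moves ·
  m2 = 0\{a,b}\{b,c} has moves ·
  m3 = a.0 + (rec X. (a.c.0 + a.0\{a,b})\{b,c} + ((c.X)\{a,c}\{b} + a.(a.0 + X\{a})))\{a} has moves —a→ m4
  m4 = 0 has moves ·
Q's transition system — 5 states:
  n0 = rec X. (a.c.0 + a.0\{a,b})\{b,c} + ((c.X)\{a,c}\{b} + a.(X\{a} + a.0)) has moves —a→ n1, —a→ n2, —a→ n3
  n1 = (c.0)\{b,c} has moves ·
  n2 = (rec X. (a.c.0 + a.0\{a,b})\{b,c} + ((c.X)\{a,c}\{b} + a.(X\{a} + a.0)))\{a} + a.0 has moves —a→ n4
  n3 = 0\{a,b}\{b,c} has moves ·
  n4 = 0 has moves ·
Partition-refinement fixed point:
  B0 = {m0, n0}
  B1 = {m3, n2}
  B2 = {m1, m2, m4, n1, n3, n4}
m0 ∈ B0, n0 ∈ B0 → same block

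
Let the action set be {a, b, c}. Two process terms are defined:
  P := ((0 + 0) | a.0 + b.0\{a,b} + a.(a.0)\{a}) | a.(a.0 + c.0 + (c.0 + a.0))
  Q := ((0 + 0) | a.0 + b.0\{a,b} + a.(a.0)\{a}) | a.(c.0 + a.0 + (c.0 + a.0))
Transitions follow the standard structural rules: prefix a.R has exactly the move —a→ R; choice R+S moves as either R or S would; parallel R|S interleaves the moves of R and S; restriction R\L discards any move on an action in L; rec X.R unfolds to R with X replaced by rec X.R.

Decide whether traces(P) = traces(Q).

traces(P) = traces(Q)

P's transition system — 12 states:
  u0 = ((0 + 0) | a.0 + b.0\{a,b} + a.(a.0)\{a}) | a.(a.0 + c.0 + (c.0 + a.0)) ⊢ --a--▸ u1, --a--▸ u2, --a--▸ u3, --b--▸ u4
  u1 = ((0 + 0) | a.0 + b.0\{a,b} + a.(a.0)\{a}) | (a.0 + c.0 + (c.0 + a.0)) ⊢ --a--▸ u5, --a--▸ u6, --a--▸ u7, --b--▸ u8, --c--▸ u5
  u2 = (0 + 0) | 0 | a.(a.0 + c.0 + (c.0 + a.0)) ⊢ --a--▸ u6
  u3 = (a.0)\{a} | a.(a.0 + c.0 + (c.0 + a.0)) ⊢ --a--▸ u7
  u4 = 0\{a,b} | a.(a.0 + c.0 + (c.0 + a.0)) ⊢ --a--▸ u8
  u5 = ((0 + 0) | a.0 + b.0\{a,b} + a.(a.0)\{a}) | 0 ⊢ --a--▸ u10, --a--▸ u9, --b--▸ u11
  u6 = (0 + 0) | 0 | (a.0 + c.0 + (c.0 + a.0)) ⊢ --a--▸ u9, --c--▸ u9
  u7 = (a.0)\{a} | (a.0 + c.0 + (c.0 + a.0)) ⊢ --a--▸ u10, --c--▸ u10
  u8 = 0\{a,b} | (a.0 + c.0 + (c.0 + a.0)) ⊢ --a--▸ u11, --c--▸ u11
  u9 = (0 + 0) | 0 | 0 ⊢ ∅
  u10 = (a.0)\{a} | 0 ⊢ ∅
  u11 = 0\{a,b} | 0 ⊢ ∅
Q's transition system — 12 states:
  v0 = ((0 + 0) | a.0 + b.0\{a,b} + a.(a.0)\{a}) | a.(c.0 + a.0 + (c.0 + a.0)) ⊢ --a--▸ v1, --a--▸ v2, --a--▸ v3, --b--▸ v4
  v1 = ((0 + 0) | a.0 + b.0\{a,b} + a.(a.0)\{a}) | (c.0 + a.0 + (c.0 + a.0)) ⊢ --a--▸ v5, --a--▸ v6, --a--▸ v7, --b--▸ v8, --c--▸ v5
  v2 = (0 + 0) | 0 | a.(c.0 + a.0 + (c.0 + a.0)) ⊢ --a--▸ v6
  v3 = (a.0)\{a} | a.(c.0 + a.0 + (c.0 + a.0)) ⊢ --a--▸ v7
  v4 = 0\{a,b} | a.(c.0 + a.0 + (c.0 + a.0)) ⊢ --a--▸ v8
  v5 = ((0 + 0) | a.0 + b.0\{a,b} + a.(a.0)\{a}) | 0 ⊢ --a--▸ v10, --a--▸ v9, --b--▸ v11
  v6 = (0 + 0) | 0 | (c.0 + a.0 + (c.0 + a.0)) ⊢ --a--▸ v9, --c--▸ v9
  v7 = (a.0)\{a} | (c.0 + a.0 + (c.0 + a.0)) ⊢ --a--▸ v10, --c--▸ v10
  v8 = 0\{a,b} | (c.0 + a.0 + (c.0 + a.0)) ⊢ --a--▸ v11, --c--▸ v11
  v9 = (0 + 0) | 0 | 0 ⊢ ∅
  v10 = (a.0)\{a} | 0 ⊢ ∅
  v11 = 0\{a,b} | 0 ⊢ ∅
Coarsest stable partition (strong bisimilarity classes):
  B0 = {u0, v0}
  B1 = {u2, u3, u4, v2, v3, v4}
  B2 = {u6, u7, u8, v6, v7, v8}
  B3 = {u10, u11, u9, v10, v11, v9}
  B4 = {u1, v1}
  B5 = {u5, v5}
u0 ∈ B0, v0 ∈ B0 → same block
Bisimilar ⇒ trace-equivalent.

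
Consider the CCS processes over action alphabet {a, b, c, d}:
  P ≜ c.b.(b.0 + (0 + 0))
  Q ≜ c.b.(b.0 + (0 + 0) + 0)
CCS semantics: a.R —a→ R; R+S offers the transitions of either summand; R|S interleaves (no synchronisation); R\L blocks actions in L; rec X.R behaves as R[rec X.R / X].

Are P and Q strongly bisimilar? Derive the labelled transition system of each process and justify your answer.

LTS(P): 4 reachable states
  m0 = c.b.(b.0 + (0 + 0)) has moves —c→ m1
  m1 = b.(b.0 + (0 + 0)) has moves —b→ m2
  m2 = b.0 + (0 + 0) has moves —b→ m3
  m3 = 0 has moves ∅
LTS(Q): 4 reachable states
  n0 = c.b.(b.0 + (0 + 0) + 0) has moves —c→ n1
  n1 = b.(b.0 + (0 + 0) + 0) has moves —b→ n2
  n2 = b.0 + (0 + 0) + 0 has moves —b→ n3
  n3 = 0 has moves ∅
Coarsest stable partition (strong bisimilarity classes):
  B0 = {m0, n0}
  B1 = {m1, n1}
  B2 = {m2, n2}
  B3 = {m3, n3}
m0 ∈ B0, n0 ∈ B0 → same block

bisimilar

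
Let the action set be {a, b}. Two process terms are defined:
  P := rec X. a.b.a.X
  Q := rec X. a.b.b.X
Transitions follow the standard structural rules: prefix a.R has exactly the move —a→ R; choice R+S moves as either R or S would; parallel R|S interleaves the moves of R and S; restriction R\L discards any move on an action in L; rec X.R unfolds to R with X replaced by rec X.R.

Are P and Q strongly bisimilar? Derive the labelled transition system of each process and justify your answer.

NO

LTS(P): 3 reachable states
  m0 = rec X. a.b.a.X ⊢ =a=> m1
  m1 = b.a.(rec X. a.b.a.X) ⊢ =b=> m2
  m2 = a.(rec X. a.b.a.X) ⊢ =a=> m0
LTS(Q): 3 reachable states
  n0 = rec X. a.b.b.X ⊢ =a=> n1
  n1 = b.b.(rec X. a.b.b.X) ⊢ =b=> n2
  n2 = b.(rec X. a.b.b.X) ⊢ =b=> n0
Coarsest stable partition (strong bisimilarity classes):
  B0 = {m0}
  B1 = {m1}
  B2 = {m2}
  B3 = {n0}
  B4 = {n1}
  B5 = {n2}
m0 ∈ B0, n0 ∈ B3 → different blocks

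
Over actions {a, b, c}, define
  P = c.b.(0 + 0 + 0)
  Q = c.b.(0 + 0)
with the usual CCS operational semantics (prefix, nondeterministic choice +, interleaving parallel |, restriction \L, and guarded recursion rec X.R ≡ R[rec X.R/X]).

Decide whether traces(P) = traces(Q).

trace-equivalent

LTS(P): 3 reachable states
  p0 = c.b.(0 + 0 + 0) :: =c=> p1
  p1 = b.(0 + 0 + 0) :: =b=> p2
  p2 = 0 + 0 + 0 :: ∅
LTS(Q): 3 reachable states
  q0 = c.b.(0 + 0) :: =c=> q1
  q1 = b.(0 + 0) :: =b=> q2
  q2 = 0 + 0 :: ∅
Bisimilarity quotient blocks:
  B0 = {p0, q0}
  B1 = {p1, q1}
  B2 = {p2, q2}
p0 ∈ B0, q0 ∈ B0 → same block
Bisimilar ⇒ trace-equivalent.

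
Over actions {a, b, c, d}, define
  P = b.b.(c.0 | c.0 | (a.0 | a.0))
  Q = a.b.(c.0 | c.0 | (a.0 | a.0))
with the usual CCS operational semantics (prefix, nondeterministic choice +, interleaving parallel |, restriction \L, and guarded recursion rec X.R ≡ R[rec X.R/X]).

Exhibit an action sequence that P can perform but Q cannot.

b

Reachable graph of P (18 states):
  s0 = b.b.(c.0 | c.0 | (a.0 | a.0)) ⊢ —b→ s1
  s1 = b.(c.0 | c.0 | (a.0 | a.0)) ⊢ —b→ s2
  s2 = c.0 | c.0 | (a.0 | a.0) ⊢ —a→ s3, —a→ s4, —c→ s5, —c→ s6
  s3 = c.0 | c.0 | (0 | a.0) ⊢ —a→ s7, —c→ s8, —c→ s9
  s4 = c.0 | c.0 | (a.0 | 0) ⊢ —a→ s7, —c→ s10, —c→ s11
  s5 = 0 | c.0 | (a.0 | a.0) ⊢ —a→ s10, —a→ s8, —c→ s12
  s6 = c.0 | 0 | (a.0 | a.0) ⊢ —a→ s11, —a→ s9, —c→ s12
  s7 = c.0 | c.0 | (0 | 0) ⊢ —c→ s13, —c→ s14
  s8 = 0 | c.0 | (0 | a.0) ⊢ —a→ s13, —c→ s15
  s9 = c.0 | 0 | (0 | a.0) ⊢ —a→ s14, —c→ s15
  s10 = 0 | c.0 | (a.0 | 0) ⊢ —a→ s13, —c→ s16
  s11 = c.0 | 0 | (a.0 | 0) ⊢ —a→ s14, —c→ s16
  s12 = 0 | 0 | (a.0 | a.0) ⊢ —a→ s15, —a→ s16
  s13 = 0 | c.0 | (0 | 0) ⊢ —c→ s17
  s14 = c.0 | 0 | (0 | 0) ⊢ —c→ s17
  s15 = 0 | 0 | (0 | a.0) ⊢ —a→ s17
  s16 = 0 | 0 | (a.0 | 0) ⊢ —a→ s17
  s17 = 0 | 0 | (0 | 0) ⊢ ∅
Reachable graph of Q (18 states):
  t0 = a.b.(c.0 | c.0 | (a.0 | a.0)) ⊢ —a→ t1
  t1 = b.(c.0 | c.0 | (a.0 | a.0)) ⊢ —b→ t2
  t2 = c.0 | c.0 | (a.0 | a.0) ⊢ —a→ t3, —a→ t4, —c→ t5, —c→ t6
  t3 = c.0 | c.0 | (0 | a.0) ⊢ —a→ t7, —c→ t8, —c→ t9
  t4 = c.0 | c.0 | (a.0 | 0) ⊢ —a→ t7, —c→ t10, —c→ t11
  t5 = 0 | c.0 | (a.0 | a.0) ⊢ —a→ t10, —a→ t8, —c→ t12
  t6 = c.0 | 0 | (a.0 | a.0) ⊢ —a→ t11, —a→ t9, —c→ t12
  t7 = c.0 | c.0 | (0 | 0) ⊢ —c→ t13, —c→ t14
  t8 = 0 | c.0 | (0 | a.0) ⊢ —a→ t13, —c→ t15
  t9 = c.0 | 0 | (0 | a.0) ⊢ —a→ t14, —c→ t15
  t10 = 0 | c.0 | (a.0 | 0) ⊢ —a→ t13, —c→ t16
  t11 = c.0 | 0 | (a.0 | 0) ⊢ —a→ t14, —c→ t16
  t12 = 0 | 0 | (a.0 | a.0) ⊢ —a→ t15, —a→ t16
  t13 = 0 | c.0 | (0 | 0) ⊢ —c→ t17
  t14 = c.0 | 0 | (0 | 0) ⊢ —c→ t17
  t15 = 0 | 0 | (0 | a.0) ⊢ —a→ t17
  t16 = 0 | 0 | (a.0 | 0) ⊢ —a→ t17
  t17 = 0 | 0 | (0 | 0) ⊢ ∅
Executing b from P (initial set {s0}):
  [1] b ⇒ {s1}
  ✓ P
Executing b from Q (initial set {t0}):
  [1] b ⇒ ∅ (Q stuck)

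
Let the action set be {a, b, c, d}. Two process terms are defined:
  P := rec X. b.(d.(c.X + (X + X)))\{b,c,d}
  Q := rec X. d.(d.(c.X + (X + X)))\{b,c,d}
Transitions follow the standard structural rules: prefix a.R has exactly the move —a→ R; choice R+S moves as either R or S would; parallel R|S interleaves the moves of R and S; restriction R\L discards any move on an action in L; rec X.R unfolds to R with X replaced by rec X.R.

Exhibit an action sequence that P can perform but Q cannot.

b

LTS(P): 2 reachable states
  p0 = rec X. b.(d.(c.X + (X + X)))\{b,c,d} ⊢ ··b··> p1
  p1 = (d.(c.(rec X. b.(d.(c.X + (X + X)))\{b,c,d}) + ((rec X. b.(d.(c.X + (X + X)))\{b,c,d}) + (rec X. b.(d.(c.X + (X + X)))\{b,c,d}))))\{b,c,d} ⊢ deadlocked
LTS(Q): 2 reachable states
  q0 = rec X. d.(d.(c.X + (X + X)))\{b,c,d} ⊢ ··d··> q1
  q1 = (d.(c.(rec X. d.(d.(c.X + (X + X)))\{b,c,d}) + ((rec X. d.(d.(c.X + (X + X)))\{b,c,d}) + (rec X. d.(d.(c.X + (X + X)))\{b,c,d}))))\{b,c,d} ⊢ deadlocked
Executing b from P (initial set {p0}):
  [1] b ⇒ {p1}
  — P admits the full trace.
Executing b from Q (initial set {q0}):
  [1] b ⇒ no successor for Q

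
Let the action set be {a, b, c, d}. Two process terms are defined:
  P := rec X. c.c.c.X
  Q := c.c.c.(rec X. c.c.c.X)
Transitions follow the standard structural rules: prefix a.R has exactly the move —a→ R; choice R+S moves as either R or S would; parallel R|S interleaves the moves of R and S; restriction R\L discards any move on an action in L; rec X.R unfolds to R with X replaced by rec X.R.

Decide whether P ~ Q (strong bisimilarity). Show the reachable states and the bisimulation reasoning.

P ~ Q

LTS(P): 3 reachable states
  u0 = rec X. c.c.c.X :: ··c··> u1
  u1 = c.c.(rec X. c.c.c.X) :: ··c··> u2
  u2 = c.(rec X. c.c.c.X) :: ··c··> u0
LTS(Q): 4 reachable states
  v0 = c.c.c.(rec X. c.c.c.X) :: ··c··> v1
  v1 = c.c.(rec X. c.c.c.X) :: ··c··> v2
  v2 = c.(rec X. c.c.c.X) :: ··c··> v3
  v3 = rec X. c.c.c.X :: ··c··> v1
Partition-refinement fixed point:
  B0 = {u0, u1, u2, v0, v1, v2, v3}
u0 ∈ B0, v0 ∈ B0 → same block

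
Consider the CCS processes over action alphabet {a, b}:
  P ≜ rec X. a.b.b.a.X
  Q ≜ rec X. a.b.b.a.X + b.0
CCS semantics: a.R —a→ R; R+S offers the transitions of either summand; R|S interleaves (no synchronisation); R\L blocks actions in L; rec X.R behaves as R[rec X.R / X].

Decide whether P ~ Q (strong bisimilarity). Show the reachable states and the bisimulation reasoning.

not bisimilar

Reachable graph of P (4 states):
  s0 = rec X. a.b.b.a.X ⊢ ··a··> s1
  s1 = b.b.a.(rec X. a.b.b.a.X) ⊢ ··b··> s2
  s2 = b.a.(rec X. a.b.b.a.X) ⊢ ··b··> s3
  s3 = a.(rec X. a.b.b.a.X) ⊢ ··a··> s0
Reachable graph of Q (5 states):
  t0 = rec X. a.b.b.a.X + b.0 ⊢ ··a··> t1, ··b··> t2
  t1 = b.b.a.(rec X. a.b.b.a.X + b.0) ⊢ ··b··> t3
  t2 = 0 ⊢ ·
  t3 = b.a.(rec X. a.b.b.a.X + b.0) ⊢ ··b··> t4
  t4 = a.(rec X. a.b.b.a.X + b.0) ⊢ ··a··> t0
Bisimilarity quotient blocks:
  B0 = {s0}
  B1 = {s1}
  B2 = {s2}
  B3 = {s3}
  B4 = {t0}
  B5 = {t1}
  B6 = {t3}
  B7 = {t4}
  B8 = {t2}
s0 ∈ B0, t0 ∈ B4 → different blocks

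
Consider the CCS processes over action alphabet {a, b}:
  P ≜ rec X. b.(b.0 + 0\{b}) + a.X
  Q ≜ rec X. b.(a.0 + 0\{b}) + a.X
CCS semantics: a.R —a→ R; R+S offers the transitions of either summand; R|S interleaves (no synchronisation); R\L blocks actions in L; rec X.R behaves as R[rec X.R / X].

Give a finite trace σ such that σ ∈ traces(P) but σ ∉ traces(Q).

bb

Reachable graph of P (3 states):
  u0 = rec X. b.(b.0 + 0\{b}) + a.X → ··a··> u0, ··b··> u1
  u1 = b.0 + 0\{b} → ··b··> u2
  u2 = 0 → stopped
Reachable graph of Q (3 states):
  v0 = rec X. b.(a.0 + 0\{b}) + a.X → ··a··> v0, ··b··> v1
  v1 = a.0 + 0\{b} → ··a··> v2
  v2 = 0 → stopped
Run σ = ⟨bb⟩ on P: start {u0}
  step 1 (b): {u1}
  step 2 (b): {u2}
  — P admits the full trace.
Run σ = ⟨bb⟩ on Q: start {v0}
  step 1 (b): {v1}
  step 2 (b): ∅  — Q cannot continue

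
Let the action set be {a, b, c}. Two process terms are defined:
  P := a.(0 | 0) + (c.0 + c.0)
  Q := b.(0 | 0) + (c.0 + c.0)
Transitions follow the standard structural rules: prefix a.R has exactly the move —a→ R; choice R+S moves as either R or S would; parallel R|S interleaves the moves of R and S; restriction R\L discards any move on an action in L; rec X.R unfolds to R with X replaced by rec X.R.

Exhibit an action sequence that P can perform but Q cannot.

Reachable graph of P (3 states):
  p0 = a.(0 | 0) + (c.0 + c.0) → --a--▸ p1, --c--▸ p2
  p1 = 0 | 0 → stopped
  p2 = 0 → stopped
Reachable graph of Q (3 states):
  q0 = b.(0 | 0) + (c.0 + c.0) → --b--▸ q1, --c--▸ q2
  q1 = 0 | 0 → stopped
  q2 = 0 → stopped
Trace ⟨a⟩ through P, begin at {p0}:
  [1] a ⇒ {p1}
  — P admits the full trace.
Trace ⟨a⟩ through Q, begin at {q0}:
  [1] a ⇒ ∅ (Q stuck)

a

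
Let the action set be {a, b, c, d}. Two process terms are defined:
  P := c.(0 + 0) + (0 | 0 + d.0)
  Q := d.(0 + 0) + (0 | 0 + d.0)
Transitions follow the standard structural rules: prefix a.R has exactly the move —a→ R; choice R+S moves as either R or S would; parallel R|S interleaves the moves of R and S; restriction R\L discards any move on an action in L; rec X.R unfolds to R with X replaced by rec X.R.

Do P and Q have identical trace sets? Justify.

LTS(P): 3 reachable states
  s0 = c.(0 + 0) + (0 | 0 + d.0) | ··c··> s1, ··d··> s2
  s1 = 0 + 0 | ∅
  s2 = 0 | ∅
LTS(Q): 3 reachable states
  t0 = d.(0 + 0) + (0 | 0 + d.0) | ··d··> t1, ··d··> t2
  t1 = 0 | ∅
  t2 = 0 + 0 | ∅
Run σ = ⟨c⟩ on P: start {s0}
  [1] c ⇒ {s1}
  — P admits the full trace.
Run σ = ⟨c⟩ on Q: start {t0}
  [1] c ⇒ ∅  — Q cannot continue

trace-distinct — witness ⟨c⟩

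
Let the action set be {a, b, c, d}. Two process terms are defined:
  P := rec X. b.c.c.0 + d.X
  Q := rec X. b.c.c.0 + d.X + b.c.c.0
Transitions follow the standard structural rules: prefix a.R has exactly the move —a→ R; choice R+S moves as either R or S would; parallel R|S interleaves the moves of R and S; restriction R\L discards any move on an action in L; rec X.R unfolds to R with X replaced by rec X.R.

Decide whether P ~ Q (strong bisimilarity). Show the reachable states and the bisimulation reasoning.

P ~ Q

Reachable graph of P (4 states):
  u0 = rec X. b.c.c.0 + d.X has moves ··b··> u1, ··d··> u0
  u1 = c.c.0 has moves ··c··> u2
  u2 = c.0 has moves ··c··> u3
  u3 = 0 has moves ∅
Reachable graph of Q (4 states):
  v0 = rec X. b.c.c.0 + d.X + b.c.c.0 has moves ··b··> v1, ··d··> v0
  v1 = c.c.0 has moves ··c··> v2
  v2 = c.0 has moves ··c··> v3
  v3 = 0 has moves ∅
Partition-refinement fixed point:
  B0 = {u0, v0}
  B1 = {u1, v1}
  B2 = {u2, v2}
  B3 = {u3, v3}
u0 ∈ B0, v0 ∈ B0 → same block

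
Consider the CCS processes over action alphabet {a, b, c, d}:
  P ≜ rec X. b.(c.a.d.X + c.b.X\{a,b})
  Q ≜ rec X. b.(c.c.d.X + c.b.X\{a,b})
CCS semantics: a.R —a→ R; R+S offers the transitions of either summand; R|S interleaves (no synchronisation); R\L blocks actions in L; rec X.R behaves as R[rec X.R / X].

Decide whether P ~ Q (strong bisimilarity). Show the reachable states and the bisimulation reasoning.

LTS(P): 6 reachable states
  m0 = rec X. b.(c.a.d.X + c.b.X\{a,b}) ⊢ =b=> m1
  m1 = c.a.d.(rec X. b.(c.a.d.X + c.b.X\{a,b})) + c.b.(rec X. b.(c.a.d.X + c.b.X\{a,b}))\{a,b} ⊢ =c=> m2, =c=> m3
  m2 = a.d.(rec X. b.(c.a.d.X + c.b.X\{a,b})) ⊢ =a=> m4
  m3 = b.(rec X. b.(c.a.d.X + c.b.X\{a,b}))\{a,b} ⊢ =b=> m5
  m4 = d.(rec X. b.(c.a.d.X + c.b.X\{a,b})) ⊢ =d=> m0
  m5 = (rec X. b.(c.a.d.X + c.b.X\{a,b}))\{a,b} ⊢ ∅
LTS(Q): 6 reachable states
  n0 = rec X. b.(c.c.d.X + c.b.X\{a,b}) ⊢ =b=> n1
  n1 = c.c.d.(rec X. b.(c.c.d.X + c.b.X\{a,b})) + c.b.(rec X. b.(c.c.d.X + c.b.X\{a,b}))\{a,b} ⊢ =c=> n2, =c=> n3
  n2 = b.(rec X. b.(c.c.d.X + c.b.X\{a,b}))\{a,b} ⊢ =b=> n4
  n3 = c.d.(rec X. b.(c.c.d.X + c.b.X\{a,b})) ⊢ =c=> n5
  n4 = (rec X. b.(c.c.d.X + c.b.X\{a,b}))\{a,b} ⊢ ∅
  n5 = d.(rec X. b.(c.c.d.X + c.b.X\{a,b})) ⊢ =d=> n0
Partition-refinement fixed point:
  B0 = {m0}
  B1 = {m1}
  B2 = {m3, n2}
  B3 = {m5, n4}
  B4 = {m2}
  B5 = {m4}
  B6 = {n0}
  B7 = {n1}
  B8 = {n3}
  B9 = {n5}
m0 ∈ B0, n0 ∈ B6 → different blocks

NO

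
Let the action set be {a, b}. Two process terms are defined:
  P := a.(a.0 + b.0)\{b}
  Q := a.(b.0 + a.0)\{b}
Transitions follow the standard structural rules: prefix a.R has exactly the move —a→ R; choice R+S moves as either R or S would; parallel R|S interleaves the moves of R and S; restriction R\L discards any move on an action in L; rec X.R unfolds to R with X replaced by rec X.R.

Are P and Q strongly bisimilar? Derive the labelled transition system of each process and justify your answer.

P's transition system — 3 states:
  u0 = a.(a.0 + b.0)\{b} ⊢ —a→ u1
  u1 = (a.0 + b.0)\{b} ⊢ —a→ u2
  u2 = 0\{b} ⊢ deadlocked
Q's transition system — 3 states:
  v0 = a.(b.0 + a.0)\{b} ⊢ —a→ v1
  v1 = (b.0 + a.0)\{b} ⊢ —a→ v2
  v2 = 0\{b} ⊢ deadlocked
Bisimilarity quotient blocks:
  B0 = {u0, v0}
  B1 = {u1, v1}
  B2 = {u2, v2}
u0 ∈ B0, v0 ∈ B0 → same block

YES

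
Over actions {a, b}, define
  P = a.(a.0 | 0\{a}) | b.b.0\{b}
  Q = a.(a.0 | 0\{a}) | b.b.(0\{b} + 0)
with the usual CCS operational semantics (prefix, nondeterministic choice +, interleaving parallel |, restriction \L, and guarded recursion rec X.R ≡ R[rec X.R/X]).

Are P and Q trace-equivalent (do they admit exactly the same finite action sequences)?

YES

P's transition system — 9 states:
  u0 = a.(a.0 | 0\{a}) | b.b.0\{b} | —a→ u1, —b→ u2
  u1 = a.0 | 0\{a} | b.b.0\{b} | —a→ u3, —b→ u4
  u2 = a.(a.0 | 0\{a}) | b.0\{b} | —a→ u4, —b→ u5
  u3 = 0 | 0\{a} | b.b.0\{b} | —b→ u6
  u4 = a.0 | 0\{a} | b.0\{b} | —a→ u6, —b→ u7
  u5 = a.(a.0 | 0\{a}) | 0\{b} | —a→ u7
  u6 = 0 | 0\{a} | b.0\{b} | —b→ u8
  u7 = a.0 | 0\{a} | 0\{b} | —a→ u8
  u8 = 0 | 0\{a} | 0\{b} | (no moves)
Q's transition system — 9 states:
  v0 = a.(a.0 | 0\{a}) | b.b.(0\{b} + 0) | —a→ v1, —b→ v2
  v1 = a.0 | 0\{a} | b.b.(0\{b} + 0) | —a→ v3, —b→ v4
  v2 = a.(a.0 | 0\{a}) | b.(0\{b} + 0) | —a→ v4, —b→ v5
  v3 = 0 | 0\{a} | b.b.(0\{b} + 0) | —b→ v6
  v4 = a.0 | 0\{a} | b.(0\{b} + 0) | —a→ v6, —b→ v7
  v5 = a.(a.0 | 0\{a}) | (0\{b} + 0) | —a→ v7
  v6 = 0 | 0\{a} | b.(0\{b} + 0) | —b→ v8
  v7 = a.0 | 0\{a} | (0\{b} + 0) | —a→ v8
  v8 = 0 | 0\{a} | (0\{b} + 0) | (no moves)
Partition-refinement fixed point:
  B0 = {u0, v0}
  B1 = {u2, v2}
  B2 = {u4, v4}
  B3 = {u6, v6}
  B4 = {u8, v8}
  B5 = {u7, v7}
  B6 = {u5, v5}
  B7 = {u1, v1}
  B8 = {u3, v3}
u0 ∈ B0, v0 ∈ B0 → same block
Bisimilar ⇒ trace-equivalent.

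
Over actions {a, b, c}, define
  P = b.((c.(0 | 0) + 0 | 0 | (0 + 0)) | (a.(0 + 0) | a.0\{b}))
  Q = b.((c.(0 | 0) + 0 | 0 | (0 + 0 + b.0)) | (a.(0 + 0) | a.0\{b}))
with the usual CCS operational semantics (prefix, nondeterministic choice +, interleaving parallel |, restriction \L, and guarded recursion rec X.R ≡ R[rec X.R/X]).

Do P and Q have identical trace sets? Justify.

NO — witness ⟨bb⟩

LTS(P): 9 reachable states
  m0 = b.((c.(0 | 0) + 0 | 0 | (0 + 0)) | (a.(0 + 0) | a.0\{b})) ⊢ --b--▸ m1
  m1 = (c.(0 | 0) + 0 | 0 | (0 + 0)) | (a.(0 + 0) | a.0\{b}) ⊢ --a--▸ m2, --a--▸ m3, --c--▸ m4
  m2 = (c.(0 | 0) + 0 | 0 | (0 + 0)) | ((0 + 0) | a.0\{b}) ⊢ --a--▸ m5, --c--▸ m6
  m3 = (c.(0 | 0) + 0 | 0 | (0 + 0)) | (a.(0 + 0) | 0\{b}) ⊢ --a--▸ m5, --c--▸ m7
  m4 = 0 | 0 | (a.(0 + 0) | a.0\{b}) ⊢ --a--▸ m6, --a--▸ m7
  m5 = (c.(0 | 0) + 0 | 0 | (0 + 0)) | ((0 + 0) | 0\{b}) ⊢ --c--▸ m8
  m6 = 0 | 0 | ((0 + 0) | a.0\{b}) ⊢ --a--▸ m8
  m7 = 0 | 0 | (a.(0 + 0) | 0\{b}) ⊢ --a--▸ m8
  m8 = 0 | 0 | ((0 + 0) | 0\{b}) ⊢ ·
LTS(Q): 13 reachable states
  n0 = b.((c.(0 | 0) + 0 | 0 | (0 + 0 + b.0)) | (a.(0 + 0) | a.0\{b})) ⊢ --b--▸ n1
  n1 = (c.(0 | 0) + 0 | 0 | (0 + 0 + b.0)) | (a.(0 + 0) | a.0\{b}) ⊢ --a--▸ n2, --a--▸ n3, --b--▸ n4, --c--▸ n5
  n2 = (c.(0 | 0) + 0 | 0 | (0 + 0 + b.0)) | ((0 + 0) | a.0\{b}) ⊢ --a--▸ n6, --b--▸ n7, --c--▸ n8
  n3 = (c.(0 | 0) + 0 | 0 | (0 + 0 + b.0)) | (a.(0 + 0) | 0\{b}) ⊢ --a--▸ n6, --b--▸ n9, --c--▸ n10
  n4 = 0 | 0 | 0 | (a.(0 + 0) | a.0\{b}) ⊢ --a--▸ n7, --a--▸ n9
  n5 = 0 | 0 | (a.(0 + 0) | a.0\{b}) ⊢ --a--▸ n10, --a--▸ n8
  n6 = (c.(0 | 0) + 0 | 0 | (0 + 0 + b.0)) | ((0 + 0) | 0\{b}) ⊢ --b--▸ n11, --c--▸ n12
  n7 = 0 | 0 | 0 | ((0 + 0) | a.0\{b}) ⊢ --a--▸ n11
  n8 = 0 | 0 | ((0 + 0) | a.0\{b}) ⊢ --a--▸ n12
  n9 = 0 | 0 | 0 | (a.(0 + 0) | 0\{b}) ⊢ --a--▸ n11
  n10 = 0 | 0 | (a.(0 + 0) | 0\{b}) ⊢ --a--▸ n12
  n11 = 0 | 0 | 0 | ((0 + 0) | 0\{b}) ⊢ ·
  n12 = 0 | 0 | ((0 + 0) | 0\{b}) ⊢ ·
Trace ⟨bb⟩ through Q, begin at {n0}:
  [1] b ⇒ {n1}
  [2] b ⇒ {n4}
  — Q admits the full trace.
Trace ⟨bb⟩ through P, begin at {m0}:
  [1] b ⇒ {m1}
  [2] b ⇒ no successor for P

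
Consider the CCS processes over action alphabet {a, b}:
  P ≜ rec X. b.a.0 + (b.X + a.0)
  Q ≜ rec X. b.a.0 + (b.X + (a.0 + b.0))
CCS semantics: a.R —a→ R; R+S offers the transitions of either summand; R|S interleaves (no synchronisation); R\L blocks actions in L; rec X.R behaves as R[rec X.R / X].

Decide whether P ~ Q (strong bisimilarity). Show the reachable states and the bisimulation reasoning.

Reachable graph of P (3 states):
  u0 = rec X. b.a.0 + (b.X + a.0) | —a→ u1, —b→ u0, —b→ u2
  u1 = 0 | ·
  u2 = a.0 | —a→ u1
Reachable graph of Q (3 states):
  v0 = rec X. b.a.0 + (b.X + (a.0 + b.0)) | —a→ v1, —b→ v0, —b→ v1, —b→ v2
  v1 = 0 | ·
  v2 = a.0 | —a→ v1
Bisimilarity quotient blocks:
  B0 = {u0}
  B1 = {u1, v1}
  B2 = {u2, v2}
  B3 = {v0}
u0 ∈ B0, v0 ∈ B3 → different blocks

P ≁ Q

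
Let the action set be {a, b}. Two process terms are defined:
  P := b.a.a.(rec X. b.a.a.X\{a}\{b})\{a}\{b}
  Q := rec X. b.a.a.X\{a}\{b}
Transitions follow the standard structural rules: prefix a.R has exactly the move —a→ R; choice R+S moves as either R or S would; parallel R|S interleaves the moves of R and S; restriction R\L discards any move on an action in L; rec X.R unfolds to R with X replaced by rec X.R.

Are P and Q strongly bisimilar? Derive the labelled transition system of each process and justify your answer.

P ~ Q

P's transition system — 4 states:
  u0 = b.a.a.(rec X. b.a.a.X\{a}\{b})\{a}\{b} has moves =b=> u1
  u1 = a.a.(rec X. b.a.a.X\{a}\{b})\{a}\{b} has moves =a=> u2
  u2 = a.(rec X. b.a.a.X\{a}\{b})\{a}\{b} has moves =a=> u3
  u3 = (rec X. b.a.a.X\{a}\{b})\{a}\{b} has moves ·
Q's transition system — 4 states:
  v0 = rec X. b.a.a.X\{a}\{b} has moves =b=> v1
  v1 = a.a.(rec X. b.a.a.X\{a}\{b})\{a}\{b} has moves =a=> v2
  v2 = a.(rec X. b.a.a.X\{a}\{b})\{a}\{b} has moves =a=> v3
  v3 = (rec X. b.a.a.X\{a}\{b})\{a}\{b} has moves ·
Partition-refinement fixed point:
  B0 = {u0, v0}
  B1 = {u1, v1}
  B2 = {u2, v2}
  B3 = {u3, v3}
u0 ∈ B0, v0 ∈ B0 → same block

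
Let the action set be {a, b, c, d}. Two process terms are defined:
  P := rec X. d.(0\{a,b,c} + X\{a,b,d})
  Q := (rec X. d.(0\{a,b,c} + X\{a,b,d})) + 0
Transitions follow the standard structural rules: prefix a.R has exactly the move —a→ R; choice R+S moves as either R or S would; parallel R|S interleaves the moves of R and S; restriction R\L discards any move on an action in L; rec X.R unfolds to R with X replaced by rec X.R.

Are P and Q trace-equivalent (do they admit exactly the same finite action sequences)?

traces(P) = traces(Q)

P's transition system — 2 states:
  p0 = rec X. d.(0\{a,b,c} + X\{a,b,d}) :: -d-> p1
  p1 = 0\{a,b,c} + (rec X. d.(0\{a,b,c} + X\{a,b,d}))\{a,b,d} :: stopped
Q's transition system — 2 states:
  q0 = (rec X. d.(0\{a,b,c} + X\{a,b,d})) + 0 :: -d-> q1
  q1 = 0\{a,b,c} + (rec X. d.(0\{a,b,c} + X\{a,b,d}))\{a,b,d} :: stopped
Partition-refinement fixed point:
  B0 = {p0, q0}
  B1 = {p1, q1}
p0 ∈ B0, q0 ∈ B0 → same block
Bisimilar ⇒ trace-equivalent.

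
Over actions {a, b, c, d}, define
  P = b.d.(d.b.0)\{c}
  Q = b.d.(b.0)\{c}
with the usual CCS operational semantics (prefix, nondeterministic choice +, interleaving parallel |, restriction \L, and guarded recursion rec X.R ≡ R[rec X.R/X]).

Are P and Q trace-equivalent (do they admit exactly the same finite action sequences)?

P's transition system — 5 states:
  p0 = b.d.(d.b.0)\{c} | --b--▸ p1
  p1 = d.(d.b.0)\{c} | --d--▸ p2
  p2 = (d.b.0)\{c} | --d--▸ p3
  p3 = (b.0)\{c} | --b--▸ p4
  p4 = 0\{c} | (no moves)
Q's transition system — 4 states:
  q0 = b.d.(b.0)\{c} | --b--▸ q1
  q1 = d.(b.0)\{c} | --d--▸ q2
  q2 = (b.0)\{c} | --b--▸ q3
  q3 = 0\{c} | (no moves)
Executing bdd from P (initial set {p0}):
  [1] b ⇒ {p1}
  [2] d ⇒ {p2}
  [3] d ⇒ {p3}
  P completes σ.
Executing bdd from Q (initial set {q0}):
  [1] b ⇒ {q1}
  [2] d ⇒ {q2}
  [3] d ⇒ ∅  — Q cannot continue

NO — witness ⟨bdd⟩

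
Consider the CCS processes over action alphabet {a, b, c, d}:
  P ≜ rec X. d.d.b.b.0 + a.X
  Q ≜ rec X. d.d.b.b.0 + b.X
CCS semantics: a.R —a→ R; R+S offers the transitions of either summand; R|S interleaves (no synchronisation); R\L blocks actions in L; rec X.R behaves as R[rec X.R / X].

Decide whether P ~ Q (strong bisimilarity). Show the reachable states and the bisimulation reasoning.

not bisimilar

LTS(P): 5 reachable states
  u0 = rec X. d.d.b.b.0 + a.X has moves -a-> u0, -d-> u1
  u1 = d.b.b.0 has moves -d-> u2
  u2 = b.b.0 has moves -b-> u3
  u3 = b.0 has moves -b-> u4
  u4 = 0 has moves (no moves)
LTS(Q): 5 reachable states
  v0 = rec X. d.d.b.b.0 + b.X has moves -b-> v0, -d-> v1
  v1 = d.b.b.0 has moves -d-> v2
  v2 = b.b.0 has moves -b-> v3
  v3 = b.0 has moves -b-> v4
  v4 = 0 has moves (no moves)
Bisimilarity quotient blocks:
  B0 = {u0}
  B1 = {u1, v1}
  B2 = {u2, v2}
  B3 = {u3, v3}
  B4 = {u4, v4}
  B5 = {v0}
u0 ∈ B0, v0 ∈ B5 → different blocks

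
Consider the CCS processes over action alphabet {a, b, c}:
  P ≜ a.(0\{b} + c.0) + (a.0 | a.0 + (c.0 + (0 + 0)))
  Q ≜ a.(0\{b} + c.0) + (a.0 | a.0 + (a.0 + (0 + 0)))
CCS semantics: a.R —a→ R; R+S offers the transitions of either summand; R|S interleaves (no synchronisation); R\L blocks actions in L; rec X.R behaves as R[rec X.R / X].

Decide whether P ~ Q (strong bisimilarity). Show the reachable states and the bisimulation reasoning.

LTS(P): 6 reachable states
  u0 = a.(0\{b} + c.0) + (a.0 | a.0 + (c.0 + (0 + 0))) has moves —a→ u1, —a→ u2, —a→ u3, —c→ u4
  u1 = 0 | a.0 has moves —a→ u5
  u2 = 0\{b} + c.0 has moves —c→ u4
  u3 = a.0 | 0 has moves —a→ u5
  u4 = 0 has moves stopped
  u5 = 0 | 0 has moves stopped
LTS(Q): 6 reachable states
  v0 = a.(0\{b} + c.0) + (a.0 | a.0 + (a.0 + (0 + 0))) has moves —a→ v1, —a→ v2, —a→ v3, —a→ v4
  v1 = 0 has moves stopped
  v2 = 0 | a.0 has moves —a→ v5
  v3 = 0\{b} + c.0 has moves —c→ v1
  v4 = a.0 | 0 has moves —a→ v5
  v5 = 0 | 0 has moves stopped
Bisimilarity quotient blocks:
  B0 = {u0}
  B1 = {u2, v3}
  B2 = {u4, u5, v1, v5}
  B3 = {u1, u3, v2, v4}
  B4 = {v0}
u0 ∈ B0, v0 ∈ B4 → different blocks

P ≁ Q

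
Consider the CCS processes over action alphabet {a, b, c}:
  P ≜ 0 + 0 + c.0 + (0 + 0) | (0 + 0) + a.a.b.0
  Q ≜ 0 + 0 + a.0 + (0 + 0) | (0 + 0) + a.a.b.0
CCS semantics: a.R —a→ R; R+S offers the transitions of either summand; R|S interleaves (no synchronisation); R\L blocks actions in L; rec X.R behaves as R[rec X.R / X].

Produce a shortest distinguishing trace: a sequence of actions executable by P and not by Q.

LTS(P): 4 reachable states
  m0 = 0 + 0 + c.0 + (0 + 0) | (0 + 0) + a.a.b.0 | ··a··> m1, ··c··> m2
  m1 = a.b.0 | ··a··> m3
  m2 = 0 | stopped
  m3 = b.0 | ··b··> m2
LTS(Q): 4 reachable states
  n0 = 0 + 0 + a.0 + (0 + 0) | (0 + 0) + a.a.b.0 | ··a··> n1, ··a··> n2
  n1 = 0 | stopped
  n2 = a.b.0 | ··a··> n3
  n3 = b.0 | ··b··> n1
Trace ⟨c⟩ through P, begin at {m0}:
  step 1 (c): {m2}
  — P admits the full trace.
Trace ⟨c⟩ through Q, begin at {n0}:
  step 1 (c): ∅  — Q cannot continue

c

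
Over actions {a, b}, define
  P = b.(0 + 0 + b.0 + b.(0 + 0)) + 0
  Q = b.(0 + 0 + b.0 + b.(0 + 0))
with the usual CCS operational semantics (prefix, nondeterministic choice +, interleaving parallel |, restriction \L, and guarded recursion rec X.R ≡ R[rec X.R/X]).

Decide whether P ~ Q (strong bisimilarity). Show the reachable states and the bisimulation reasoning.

bisimilar

P's transition system — 4 states:
  m0 = b.(0 + 0 + b.0 + b.(0 + 0)) + 0 ⊢ =b=> m1
  m1 = 0 + 0 + b.0 + b.(0 + 0) ⊢ =b=> m2, =b=> m3
  m2 = 0 ⊢ deadlocked
  m3 = 0 + 0 ⊢ deadlocked
Q's transition system — 4 states:
  n0 = b.(0 + 0 + b.0 + b.(0 + 0)) ⊢ =b=> n1
  n1 = 0 + 0 + b.0 + b.(0 + 0) ⊢ =b=> n2, =b=> n3
  n2 = 0 ⊢ deadlocked
  n3 = 0 + 0 ⊢ deadlocked
Bisimilarity quotient blocks:
  B0 = {m0, n0}
  B1 = {m1, n1}
  B2 = {m2, m3, n2, n3}
m0 ∈ B0, n0 ∈ B0 → same block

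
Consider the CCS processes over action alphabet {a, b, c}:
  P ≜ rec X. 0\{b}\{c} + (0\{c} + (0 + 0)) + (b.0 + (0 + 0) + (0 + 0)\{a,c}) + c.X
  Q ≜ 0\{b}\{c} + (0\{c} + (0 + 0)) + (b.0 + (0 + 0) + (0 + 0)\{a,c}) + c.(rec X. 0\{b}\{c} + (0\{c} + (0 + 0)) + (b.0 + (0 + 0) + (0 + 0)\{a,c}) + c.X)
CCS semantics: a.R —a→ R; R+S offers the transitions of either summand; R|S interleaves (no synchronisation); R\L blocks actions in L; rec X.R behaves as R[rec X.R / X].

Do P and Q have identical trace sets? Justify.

traces(P) = traces(Q)

P's transition system — 2 states:
  u0 = rec X. 0\{b}\{c} + (0\{c} + (0 + 0)) + (b.0 + (0 + 0) + (0 + 0)\{a,c}) + c.X :: -b-> u1, -c-> u0
  u1 = 0 :: deadlocked
Q's transition system — 3 states:
  v0 = 0\{b}\{c} + (0\{c} + (0 + 0)) + (b.0 + (0 + 0) + (0 + 0)\{a,c}) + c.(rec X. 0\{b}\{c} + (0\{c} + (0 + 0)) + (b.0 + (0 + 0) + (0 + 0)\{a,c}) + c.X) :: -b-> v1, -c-> v2
  v1 = 0 :: deadlocked
  v2 = rec X. 0\{b}\{c} + (0\{c} + (0 + 0)) + (b.0 + (0 + 0) + (0 + 0)\{a,c}) + c.X :: -b-> v1, -c-> v2
Partition-refinement fixed point:
  B0 = {u0, v0, v2}
  B1 = {u1, v1}
u0 ∈ B0, v0 ∈ B0 → same block
Bisimilar ⇒ trace-equivalent.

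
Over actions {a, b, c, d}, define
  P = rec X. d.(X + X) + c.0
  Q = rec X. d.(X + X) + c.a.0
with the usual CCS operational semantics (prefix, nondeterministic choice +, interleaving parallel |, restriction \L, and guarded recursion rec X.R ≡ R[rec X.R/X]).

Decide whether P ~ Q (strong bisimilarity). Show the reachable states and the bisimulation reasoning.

LTS(P): 3 reachable states
  s0 = rec X. d.(X + X) + c.0 has moves —c→ s1, —d→ s2
  s1 = 0 has moves (no moves)
  s2 = (rec X. d.(X + X) + c.0) + (rec X. d.(X + X) + c.0) has moves —c→ s1, —d→ s2
LTS(Q): 4 reachable states
  t0 = rec X. d.(X + X) + c.a.0 has moves —c→ t1, —d→ t2
  t1 = a.0 has moves —a→ t3
  t2 = (rec X. d.(X + X) + c.a.0) + (rec X. d.(X + X) + c.a.0) has moves —c→ t1, —d→ t2
  t3 = 0 has moves (no moves)
Partition-refinement fixed point:
  B0 = {s0, s2}
  B1 = {s1, t3}
  B2 = {t0, t2}
  B3 = {t1}
s0 ∈ B0, t0 ∈ B2 → different blocks

P ≁ Q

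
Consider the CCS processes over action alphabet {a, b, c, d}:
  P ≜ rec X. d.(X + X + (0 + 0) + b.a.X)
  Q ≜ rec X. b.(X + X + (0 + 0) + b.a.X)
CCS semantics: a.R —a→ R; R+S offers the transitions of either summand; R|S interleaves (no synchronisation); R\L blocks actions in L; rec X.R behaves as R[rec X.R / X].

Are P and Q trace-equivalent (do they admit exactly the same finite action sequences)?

traces(P) ≠ traces(Q) — witness ⟨d⟩

P's transition system — 3 states:
  u0 = rec X. d.(X + X + (0 + 0) + b.a.X) has moves --d--▸ u1
  u1 = (rec X. d.(X + X + (0 + 0) + b.a.X)) + (rec X. d.(X + X + (0 + 0) + b.a.X)) + (0 + 0) + b.a.(rec X. d.(X + X + (0 + 0) + b.a.X)) has moves --b--▸ u2, --d--▸ u1
  u2 = a.(rec X. d.(X + X + (0 + 0) + b.a.X)) has moves --a--▸ u0
Q's transition system — 3 states:
  v0 = rec X. b.(X + X + (0 + 0) + b.a.X) has moves --b--▸ v1
  v1 = (rec X. b.(X + X + (0 + 0) + b.a.X)) + (rec X. b.(X + X + (0 + 0) + b.a.X)) + (0 + 0) + b.a.(rec X. b.(X + X + (0 + 0) + b.a.X)) has moves --b--▸ v1, --b--▸ v2
  v2 = a.(rec X. b.(X + X + (0 + 0) + b.a.X)) has moves --a--▸ v0
Executing d from P (initial set {u0}):
  step 1 (d): {u1}
  — P admits the full trace.
Executing d from Q (initial set {v0}):
  step 1 (d): no successor for Q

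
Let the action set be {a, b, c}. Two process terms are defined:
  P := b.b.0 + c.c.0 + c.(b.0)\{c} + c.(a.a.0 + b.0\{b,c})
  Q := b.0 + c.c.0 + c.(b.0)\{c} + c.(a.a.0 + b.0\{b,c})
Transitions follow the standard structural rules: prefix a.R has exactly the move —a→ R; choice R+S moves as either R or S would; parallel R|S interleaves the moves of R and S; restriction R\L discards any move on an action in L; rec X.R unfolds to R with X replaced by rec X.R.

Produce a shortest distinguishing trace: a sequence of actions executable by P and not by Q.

P's transition system — 9 states:
  u0 = b.b.0 + c.c.0 + c.(b.0)\{c} + c.(a.a.0 + b.0\{b,c}) has moves —b→ u1, —c→ u2, —c→ u3, —c→ u4
  u1 = b.0 has moves —b→ u5
  u2 = (b.0)\{c} has moves —b→ u6
  u3 = a.a.0 + b.0\{b,c} has moves —a→ u7, —b→ u8
  u4 = c.0 has moves —c→ u5
  u5 = 0 has moves ·
  u6 = 0\{c} has moves ·
  u7 = a.0 has moves —a→ u5
  u8 = 0\{b,c} has moves ·
Q's transition system — 8 states:
  v0 = b.0 + c.c.0 + c.(b.0)\{c} + c.(a.a.0 + b.0\{b,c}) has moves —b→ v1, —c→ v2, —c→ v3, —c→ v4
  v1 = 0 has moves ·
  v2 = (b.0)\{c} has moves —b→ v5
  v3 = a.a.0 + b.0\{b,c} has moves —a→ v6, —b→ v7
  v4 = c.0 has moves —c→ v1
  v5 = 0\{c} has moves ·
  v6 = a.0 has moves —a→ v1
  v7 = 0\{b,c} has moves ·
Executing bb from P (initial set {u0}):
  step 1 (b): {u1}
  step 2 (b): {u5}
  P completes σ.
Executing bb from Q (initial set {v0}):
  step 1 (b): {v1}
  step 2 (b): ∅  — Q cannot continue

bb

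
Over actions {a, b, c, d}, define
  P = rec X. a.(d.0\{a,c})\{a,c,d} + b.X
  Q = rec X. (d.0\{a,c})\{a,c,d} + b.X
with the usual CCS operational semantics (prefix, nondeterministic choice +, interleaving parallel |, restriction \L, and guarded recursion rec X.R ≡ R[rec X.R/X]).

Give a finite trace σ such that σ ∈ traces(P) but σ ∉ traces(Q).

a

LTS(P): 2 reachable states
  p0 = rec X. a.(d.0\{a,c})\{a,c,d} + b.X ⊢ ··a··> p1, ··b··> p0
  p1 = (d.0\{a,c})\{a,c,d} ⊢ ·
LTS(Q): 1 reachable states
  q0 = rec X. (d.0\{a,c})\{a,c,d} + b.X ⊢ ··b··> q0
Trace ⟨a⟩ through P, begin at {p0}:
  [1] a ⇒ {p1}
  P completes σ.
Trace ⟨a⟩ through Q, begin at {q0}:
  [1] a ⇒ ∅ (Q stuck)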